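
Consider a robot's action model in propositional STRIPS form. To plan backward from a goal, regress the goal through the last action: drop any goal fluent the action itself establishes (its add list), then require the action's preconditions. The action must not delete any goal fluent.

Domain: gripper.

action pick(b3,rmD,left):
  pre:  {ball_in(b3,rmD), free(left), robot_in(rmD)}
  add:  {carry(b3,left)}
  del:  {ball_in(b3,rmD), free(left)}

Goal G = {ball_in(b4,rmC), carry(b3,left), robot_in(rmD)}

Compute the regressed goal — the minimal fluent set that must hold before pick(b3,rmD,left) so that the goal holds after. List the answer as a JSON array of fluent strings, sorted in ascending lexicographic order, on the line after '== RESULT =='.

Compute (G \ add) ∪ pre:
  G ∩ del = {}  (empty — regression defined)
  G \ add = {ball_in(b4,rmC), carry(b3,left), robot_in(rmD)} \ {carry(b3,left)} = {ball_in(b4,rmC), robot_in(rmD)}
  ∪ pre   = {ball_in(b4,rmC), robot_in(rmD)} ∪ {ball_in(b3,rmD), free(left), robot_in(rmD)}
          = {ball_in(b3,rmD), ball_in(b4,rmC), free(left), robot_in(rmD)}

== RESULT ==
["ball_in(b3,rmD)", "ball_in(b4,rmC)", "free(left)", "robot_in(rmD)"]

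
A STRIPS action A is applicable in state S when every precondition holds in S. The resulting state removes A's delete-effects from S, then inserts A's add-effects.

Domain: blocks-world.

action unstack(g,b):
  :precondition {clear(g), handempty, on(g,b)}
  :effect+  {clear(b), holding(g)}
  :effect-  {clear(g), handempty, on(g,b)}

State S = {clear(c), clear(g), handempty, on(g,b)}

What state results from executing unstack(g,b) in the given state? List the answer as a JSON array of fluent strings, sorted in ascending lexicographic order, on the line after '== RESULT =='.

Progress:
  pre ⊆ S: {clear(g), handempty, on(g,b)} ⊆ S  — applicable
  S \ del = {clear(c)}
  ∪ add   = {clear(b), clear(c), holding(g)}

== RESULT ==
["clear(b)", "clear(c)", "holding(g)"]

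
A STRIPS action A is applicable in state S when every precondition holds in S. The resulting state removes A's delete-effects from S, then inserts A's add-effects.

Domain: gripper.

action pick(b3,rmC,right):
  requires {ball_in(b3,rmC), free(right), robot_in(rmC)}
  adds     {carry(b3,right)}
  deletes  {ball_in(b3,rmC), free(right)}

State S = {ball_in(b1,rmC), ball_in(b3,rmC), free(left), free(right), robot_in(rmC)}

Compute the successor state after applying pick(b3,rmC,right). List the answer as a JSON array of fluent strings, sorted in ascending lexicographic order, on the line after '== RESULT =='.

Progress:
  pre ⊆ S: {ball_in(b3,rmC), free(right), robot_in(rmC)} ⊆ S  — applicable
  S \ del = {ball_in(b1,rmC), free(left), robot_in(rmC)}
  ∪ add   = {ball_in(b1,rmC), carry(b3,right), free(left), robot_in(rmC)}

== RESULT ==
["ball_in(b1,rmC)", "carry(b3,right)", "free(left)", "robot_in(rmC)"]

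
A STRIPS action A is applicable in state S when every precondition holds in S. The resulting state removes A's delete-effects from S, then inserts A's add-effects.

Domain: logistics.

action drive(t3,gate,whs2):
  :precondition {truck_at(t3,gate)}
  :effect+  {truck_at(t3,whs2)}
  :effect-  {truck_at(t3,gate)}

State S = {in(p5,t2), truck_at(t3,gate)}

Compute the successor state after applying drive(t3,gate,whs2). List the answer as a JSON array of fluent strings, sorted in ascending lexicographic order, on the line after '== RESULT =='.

Progress:
  pre ⊆ S: {truck_at(t3,gate)} ⊆ S  — applicable
  S \ del = {in(p5,t2)}
  ∪ add   = {in(p5,t2), truck_at(t3,whs2)}

== RESULT ==
["in(p5,t2)", "truck_at(t3,whs2)"]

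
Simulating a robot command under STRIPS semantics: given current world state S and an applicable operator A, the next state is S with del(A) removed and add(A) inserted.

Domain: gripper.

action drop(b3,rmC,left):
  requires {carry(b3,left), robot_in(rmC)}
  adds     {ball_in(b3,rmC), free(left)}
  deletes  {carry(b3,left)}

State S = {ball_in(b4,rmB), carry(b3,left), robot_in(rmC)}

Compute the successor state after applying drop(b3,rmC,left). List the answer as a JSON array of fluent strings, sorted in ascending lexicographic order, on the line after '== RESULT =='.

Progress:
  pre ⊆ S: {carry(b3,left), robot_in(rmC)} ⊆ S  — applicable
  S \ del = {ball_in(b4,rmB), robot_in(rmC)}
  ∪ add   = {ball_in(b3,rmC), ball_in(b4,rmB), free(left), robot_in(rmC)}

== RESULT ==
["ball_in(b3,rmC)", "ball_in(b4,rmB)", "free(left)", "robot_in(rmC)"]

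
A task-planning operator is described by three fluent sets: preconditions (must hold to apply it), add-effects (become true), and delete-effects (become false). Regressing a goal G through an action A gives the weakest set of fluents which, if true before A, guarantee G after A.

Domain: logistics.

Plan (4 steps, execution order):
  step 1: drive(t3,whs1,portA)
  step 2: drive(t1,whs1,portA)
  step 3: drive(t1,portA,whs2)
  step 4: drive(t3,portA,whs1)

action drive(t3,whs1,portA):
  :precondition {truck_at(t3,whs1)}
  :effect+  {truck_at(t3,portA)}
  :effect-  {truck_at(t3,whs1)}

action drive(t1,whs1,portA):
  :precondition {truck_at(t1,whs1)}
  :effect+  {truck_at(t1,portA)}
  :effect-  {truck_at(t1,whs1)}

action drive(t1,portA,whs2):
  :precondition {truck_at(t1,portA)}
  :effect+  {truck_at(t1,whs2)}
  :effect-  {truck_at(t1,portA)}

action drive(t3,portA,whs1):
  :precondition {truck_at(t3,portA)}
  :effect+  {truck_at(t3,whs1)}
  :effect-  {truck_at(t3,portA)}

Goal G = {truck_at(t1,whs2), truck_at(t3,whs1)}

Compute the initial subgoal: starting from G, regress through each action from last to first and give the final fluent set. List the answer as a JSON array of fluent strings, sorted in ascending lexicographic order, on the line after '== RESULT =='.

Regress step by step:
  through step 4 (drive(t3,portA,whs1)): drop {truck_at(t3,whs1)}, keep {truck_at(t1,whs2)}, require {truck_at(t3,portA)}
    → {truck_at(t1,whs2), truck_at(t3,portA)}
  through step 3 (drive(t1,portA,whs2)): drop {truck_at(t1,whs2)}, keep {truck_at(t3,portA)}, require {truck_at(t1,portA)}
    → {truck_at(t1,portA), truck_at(t3,portA)}
  through step 2 (drive(t1,whs1,portA)): drop {truck_at(t1,portA)}, keep {truck_at(t3,portA)}, require {truck_at(t1,whs1)}
    → {truck_at(t1,whs1), truck_at(t3,portA)}
  through step 1 (drive(t3,whs1,portA)): drop {truck_at(t3,portA)}, keep {truck_at(t1,whs1)}, require {truck_at(t3,whs1)}
    → {truck_at(t1,whs1), truck_at(t3,whs1)}

== RESULT ==
["truck_at(t1,whs1)", "truck_at(t3,whs1)"]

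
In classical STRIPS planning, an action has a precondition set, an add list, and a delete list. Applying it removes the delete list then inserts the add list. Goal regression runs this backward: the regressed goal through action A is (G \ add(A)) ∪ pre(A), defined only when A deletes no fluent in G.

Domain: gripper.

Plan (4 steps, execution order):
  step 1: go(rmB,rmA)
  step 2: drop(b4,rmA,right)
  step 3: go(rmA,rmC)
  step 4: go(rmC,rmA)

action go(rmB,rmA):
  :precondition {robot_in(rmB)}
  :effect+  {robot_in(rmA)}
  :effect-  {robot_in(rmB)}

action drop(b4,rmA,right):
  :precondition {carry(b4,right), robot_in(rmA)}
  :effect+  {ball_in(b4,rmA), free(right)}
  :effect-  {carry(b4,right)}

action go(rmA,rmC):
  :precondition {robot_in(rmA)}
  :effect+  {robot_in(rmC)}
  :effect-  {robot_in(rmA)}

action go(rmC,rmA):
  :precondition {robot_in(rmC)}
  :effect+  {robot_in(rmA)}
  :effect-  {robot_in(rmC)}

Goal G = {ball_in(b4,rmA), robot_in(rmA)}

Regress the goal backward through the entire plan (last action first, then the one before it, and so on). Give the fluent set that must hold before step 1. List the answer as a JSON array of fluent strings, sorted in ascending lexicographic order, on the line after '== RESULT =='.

Regress step by step:
  through step 4 (go(rmC,rmA)): drop {robot_in(rmA)}, keep {ball_in(b4,rmA)}, require {robot_in(rmC)}
    → {ball_in(b4,rmA), robot_in(rmC)}
  through step 3 (go(rmA,rmC)): drop {robot_in(rmC)}, keep {ball_in(b4,rmA)}, require {robot_in(rmA)}
    → {ball_in(b4,rmA), robot_in(rmA)}
  through step 2 (drop(b4,rmA,right)): drop {ball_in(b4,rmA)}, keep {robot_in(rmA)}, require {carry(b4,right), robot_in(rmA)}
    → {carry(b4,right), robot_in(rmA)}
  through step 1 (go(rmB,rmA)): drop {robot_in(rmA)}, keep {carry(b4,right)}, require {robot_in(rmB)}
    → {carry(b4,right), robot_in(rmB)}

== RESULT ==
["carry(b4,right)", "robot_in(rmB)"]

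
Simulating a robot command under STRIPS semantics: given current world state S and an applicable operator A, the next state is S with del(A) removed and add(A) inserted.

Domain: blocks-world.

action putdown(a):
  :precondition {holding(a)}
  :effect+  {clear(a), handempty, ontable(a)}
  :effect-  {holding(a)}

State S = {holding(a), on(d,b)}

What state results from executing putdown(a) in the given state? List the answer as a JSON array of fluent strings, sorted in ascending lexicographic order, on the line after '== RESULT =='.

Compute (S \ del) ∪ add:
  pre ⊆ S: {holding(a)} ⊆ S  — applicable
  S \ del = {on(d,b)}
  ∪ add   = {clear(a), handempty, on(d,b), ontable(a)}

== RESULT ==
["clear(a)", "handempty", "on(d,b)", "ontable(a)"]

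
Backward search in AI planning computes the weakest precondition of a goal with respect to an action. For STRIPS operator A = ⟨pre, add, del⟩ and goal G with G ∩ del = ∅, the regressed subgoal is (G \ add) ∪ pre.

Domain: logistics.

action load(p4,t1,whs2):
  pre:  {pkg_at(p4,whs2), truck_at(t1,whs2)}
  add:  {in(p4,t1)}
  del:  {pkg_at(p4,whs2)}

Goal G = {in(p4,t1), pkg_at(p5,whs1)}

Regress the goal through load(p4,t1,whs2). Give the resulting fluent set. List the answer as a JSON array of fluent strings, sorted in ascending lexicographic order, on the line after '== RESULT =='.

Regress:
  G ∩ del = {}  (empty — regression defined)
  G \ add = {in(p4,t1), pkg_at(p5,whs1)} \ {in(p4,t1)} = {pkg_at(p5,whs1)}
  ∪ pre   = {pkg_at(p5,whs1)} ∪ {pkg_at(p4,whs2), truck_at(t1,whs2)}
          = {pkg_at(p4,whs2), pkg_at(p5,whs1), truck_at(t1,whs2)}

== RESULT ==
["pkg_at(p4,whs2)", "pkg_at(p5,whs1)", "truck_at(t1,whs2)"]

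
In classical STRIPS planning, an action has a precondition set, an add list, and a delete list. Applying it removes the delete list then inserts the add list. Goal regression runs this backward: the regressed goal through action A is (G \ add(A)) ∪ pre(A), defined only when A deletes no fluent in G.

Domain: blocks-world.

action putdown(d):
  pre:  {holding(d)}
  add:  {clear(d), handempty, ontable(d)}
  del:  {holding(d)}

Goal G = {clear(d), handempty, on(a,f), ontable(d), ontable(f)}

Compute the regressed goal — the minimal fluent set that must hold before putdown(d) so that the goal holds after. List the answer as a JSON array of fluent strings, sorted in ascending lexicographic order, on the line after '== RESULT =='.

Compute (G \ add) ∪ pre:
  G ∩ del = {}  (empty — regression defined)
  G \ add = {clear(d), handempty, on(a,f), ontable(d), ontable(f)} \ {clear(d), handempty, ontable(d)} = {on(a,f), ontable(f)}
  ∪ pre   = {on(a,f), ontable(f)} ∪ {holding(d)}
          = {holding(d), on(a,f), ontable(f)}

== RESULT ==
["holding(d)", "on(a,f)", "ontable(f)"]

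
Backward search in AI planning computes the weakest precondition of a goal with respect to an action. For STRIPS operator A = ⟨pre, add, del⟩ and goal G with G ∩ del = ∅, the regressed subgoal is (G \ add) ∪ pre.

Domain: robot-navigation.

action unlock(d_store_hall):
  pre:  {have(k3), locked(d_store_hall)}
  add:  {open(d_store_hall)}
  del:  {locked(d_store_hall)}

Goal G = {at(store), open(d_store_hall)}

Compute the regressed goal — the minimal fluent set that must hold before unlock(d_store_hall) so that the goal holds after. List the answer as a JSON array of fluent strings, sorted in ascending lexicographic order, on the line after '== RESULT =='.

Regress:
  G ∩ del = {}  (empty — regression defined)
  G \ add = {at(store), open(d_store_hall)} \ {open(d_store_hall)} = {at(store)}
  ∪ pre   = {at(store)} ∪ {have(k3), locked(d_store_hall)}
          = {at(store), have(k3), locked(d_store_hall)}

== RESULT ==
["at(store)", "have(k3)", "locked(d_store_hall)"]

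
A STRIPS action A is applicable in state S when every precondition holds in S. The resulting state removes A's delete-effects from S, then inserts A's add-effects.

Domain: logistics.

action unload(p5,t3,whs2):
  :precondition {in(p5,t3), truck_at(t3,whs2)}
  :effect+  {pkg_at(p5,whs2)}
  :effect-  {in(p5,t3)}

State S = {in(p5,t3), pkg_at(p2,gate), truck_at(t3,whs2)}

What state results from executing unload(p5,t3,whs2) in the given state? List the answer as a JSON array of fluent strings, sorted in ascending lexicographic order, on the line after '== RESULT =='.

Compute (S \ del) ∪ add:
  pre ⊆ S: {in(p5,t3), truck_at(t3,whs2)} ⊆ S  — applicable
  S \ del = {pkg_at(p2,gate), truck_at(t3,whs2)}
  ∪ add   = {pkg_at(p2,gate), pkg_at(p5,whs2), truck_at(t3,whs2)}

== RESULT ==
["pkg_at(p2,gate)", "pkg_at(p5,whs2)", "truck_at(t3,whs2)"]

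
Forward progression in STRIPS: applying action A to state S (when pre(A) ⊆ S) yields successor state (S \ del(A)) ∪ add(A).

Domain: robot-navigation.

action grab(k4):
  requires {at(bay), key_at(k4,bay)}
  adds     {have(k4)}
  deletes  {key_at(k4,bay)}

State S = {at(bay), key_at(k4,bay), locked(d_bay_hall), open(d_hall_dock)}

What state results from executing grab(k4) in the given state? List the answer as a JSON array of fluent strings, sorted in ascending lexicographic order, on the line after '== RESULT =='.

Compute (S \ del) ∪ add:
  pre ⊆ S: {at(bay), key_at(k4,bay)} ⊆ S  — applicable
  S \ del = {at(bay), locked(d_bay_hall), open(d_hall_dock)}
  ∪ add   = {at(bay), have(k4), locked(d_bay_hall), open(d_hall_dock)}

== RESULT ==
["at(bay)", "have(k4)", "locked(d_bay_hall)", "open(d_hall_dock)"]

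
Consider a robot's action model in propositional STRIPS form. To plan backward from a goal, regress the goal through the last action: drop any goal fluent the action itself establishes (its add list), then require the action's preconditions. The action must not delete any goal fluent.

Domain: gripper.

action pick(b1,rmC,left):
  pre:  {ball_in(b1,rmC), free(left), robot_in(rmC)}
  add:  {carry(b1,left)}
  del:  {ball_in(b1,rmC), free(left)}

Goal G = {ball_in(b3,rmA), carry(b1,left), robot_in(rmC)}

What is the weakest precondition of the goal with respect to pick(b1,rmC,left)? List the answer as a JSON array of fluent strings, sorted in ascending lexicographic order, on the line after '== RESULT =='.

Compute (G \ add) ∪ pre:
  G ∩ del = {}  (empty — regression defined)
  G \ add = {ball_in(b3,rmA), carry(b1,left), robot_in(rmC)} \ {carry(b1,left)} = {ball_in(b3,rmA), robot_in(rmC)}
  ∪ pre   = {ball_in(b3,rmA), robot_in(rmC)} ∪ {ball_in(b1,rmC), free(left), robot_in(rmC)}
          = {ball_in(b1,rmC), ball_in(b3,rmA), free(left), robot_in(rmC)}

== RESULT ==
["ball_in(b1,rmC)", "ball_in(b3,rmA)", "free(left)", "robot_in(rmC)"]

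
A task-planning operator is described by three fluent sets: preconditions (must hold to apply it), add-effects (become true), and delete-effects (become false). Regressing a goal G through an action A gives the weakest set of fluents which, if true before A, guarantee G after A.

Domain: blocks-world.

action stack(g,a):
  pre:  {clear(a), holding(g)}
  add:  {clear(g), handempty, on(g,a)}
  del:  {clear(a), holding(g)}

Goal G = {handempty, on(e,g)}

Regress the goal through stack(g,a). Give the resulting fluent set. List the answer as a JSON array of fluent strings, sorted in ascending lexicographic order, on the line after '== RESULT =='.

Compute (G \ add) ∪ pre:
  G ∩ del = {}  (empty — regression defined)
  G \ add = {handempty, on(e,g)} \ {clear(g), handempty, on(g,a)} = {on(e,g)}
  ∪ pre   = {on(e,g)} ∪ {clear(a), holding(g)}
          = {clear(a), holding(g), on(e,g)}

== RESULT ==
["clear(a)", "holding(g)", "on(e,g)"]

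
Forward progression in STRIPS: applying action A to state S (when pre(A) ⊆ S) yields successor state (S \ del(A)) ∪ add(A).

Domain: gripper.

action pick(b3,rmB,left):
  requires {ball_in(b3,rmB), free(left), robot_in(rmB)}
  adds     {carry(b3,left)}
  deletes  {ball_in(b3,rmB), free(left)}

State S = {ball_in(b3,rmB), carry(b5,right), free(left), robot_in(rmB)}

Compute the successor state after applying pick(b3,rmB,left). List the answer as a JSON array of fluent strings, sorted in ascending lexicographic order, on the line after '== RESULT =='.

Compute (S \ del) ∪ add:
  pre ⊆ S: {ball_in(b3,rmB), free(left), robot_in(rmB)} ⊆ S  — applicable
  S \ del = {carry(b5,right), robot_in(rmB)}
  ∪ add   = {carry(b3,left), carry(b5,right), robot_in(rmB)}

== RESULT ==
["carry(b3,left)", "carry(b5,right)", "robot_in(rmB)"]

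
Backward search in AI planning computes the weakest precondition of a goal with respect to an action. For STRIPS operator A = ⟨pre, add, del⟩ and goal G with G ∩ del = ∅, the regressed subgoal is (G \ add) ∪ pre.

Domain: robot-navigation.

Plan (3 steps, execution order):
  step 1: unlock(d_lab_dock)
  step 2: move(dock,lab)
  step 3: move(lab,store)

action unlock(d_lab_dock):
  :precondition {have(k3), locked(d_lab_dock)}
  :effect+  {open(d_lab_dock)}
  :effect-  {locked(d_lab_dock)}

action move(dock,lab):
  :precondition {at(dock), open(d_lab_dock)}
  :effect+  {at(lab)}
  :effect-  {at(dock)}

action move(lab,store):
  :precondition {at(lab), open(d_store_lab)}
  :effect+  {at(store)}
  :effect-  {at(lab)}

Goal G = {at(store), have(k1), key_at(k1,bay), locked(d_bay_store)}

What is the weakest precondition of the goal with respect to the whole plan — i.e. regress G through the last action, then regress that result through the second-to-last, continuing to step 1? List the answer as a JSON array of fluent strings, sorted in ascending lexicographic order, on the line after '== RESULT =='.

Regress step by step:
  through step 3 (move(lab,store)): drop {at(store)}, keep {have(k1), key_at(k1,bay), locked(d_bay_store)}, require {at(lab), open(d_store_lab)}
    → {at(lab), have(k1), key_at(k1,bay), locked(d_bay_store), open(d_store_lab)}
  through step 2 (move(dock,lab)): drop {at(lab)}, keep {have(k1), key_at(k1,bay), locked(d_bay_store), open(d_store_lab)}, require {at(dock), open(d_lab_dock)}
    → {at(dock), have(k1), key_at(k1,bay), locked(d_bay_store), open(d_lab_dock), open(d_store_lab)}
  through step 1 (unlock(d_lab_dock)): drop {open(d_lab_dock)}, keep {at(dock), have(k1), key_at(k1,bay), locked(d_bay_store), open(d_store_lab)}, require {have(k3), locked(d_lab_dock)}
    → {at(dock), have(k1), have(k3), key_at(k1,bay), locked(d_bay_store), locked(d_lab_dock), open(d_store_lab)}

== RESULT ==
["at(dock)", "have(k1)", "have(k3)", "key_at(k1,bay)", "locked(d_bay_store)", "locked(d_lab_dock)", "open(d_store_lab)"]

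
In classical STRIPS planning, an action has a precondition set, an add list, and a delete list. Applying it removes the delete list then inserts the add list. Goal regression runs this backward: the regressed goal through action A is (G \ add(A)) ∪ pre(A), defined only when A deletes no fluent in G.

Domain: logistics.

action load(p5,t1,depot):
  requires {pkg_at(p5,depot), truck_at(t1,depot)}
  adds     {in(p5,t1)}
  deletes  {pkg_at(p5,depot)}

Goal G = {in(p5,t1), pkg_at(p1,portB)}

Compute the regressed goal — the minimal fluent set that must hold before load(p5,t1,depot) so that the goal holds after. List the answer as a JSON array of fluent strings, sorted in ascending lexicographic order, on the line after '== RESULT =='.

Compute (G \ add) ∪ pre:
  G ∩ del = {}  (empty — regression defined)
  G \ add = {in(p5,t1), pkg_at(p1,portB)} \ {in(p5,t1)} = {pkg_at(p1,portB)}
  ∪ pre   = {pkg_at(p1,portB)} ∪ {pkg_at(p5,depot), truck_at(t1,depot)}
          = {pkg_at(p1,portB), pkg_at(p5,depot), truck_at(t1,depot)}

== RESULT ==
["pkg_at(p1,portB)", "pkg_at(p5,depot)", "truck_at(t1,depot)"]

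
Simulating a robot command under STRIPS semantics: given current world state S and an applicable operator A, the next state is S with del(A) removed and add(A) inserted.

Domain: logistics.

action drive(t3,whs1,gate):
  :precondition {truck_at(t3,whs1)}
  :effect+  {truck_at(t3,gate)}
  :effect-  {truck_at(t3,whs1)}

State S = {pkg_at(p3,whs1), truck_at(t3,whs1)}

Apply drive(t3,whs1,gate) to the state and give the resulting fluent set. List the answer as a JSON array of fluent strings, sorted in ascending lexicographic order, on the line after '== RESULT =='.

Progress:
  pre ⊆ S: {truck_at(t3,whs1)} ⊆ S  — applicable
  S \ del = {pkg_at(p3,whs1)}
  ∪ add   = {pkg_at(p3,whs1), truck_at(t3,gate)}

== RESULT ==
["pkg_at(p3,whs1)", "truck_at(t3,gate)"]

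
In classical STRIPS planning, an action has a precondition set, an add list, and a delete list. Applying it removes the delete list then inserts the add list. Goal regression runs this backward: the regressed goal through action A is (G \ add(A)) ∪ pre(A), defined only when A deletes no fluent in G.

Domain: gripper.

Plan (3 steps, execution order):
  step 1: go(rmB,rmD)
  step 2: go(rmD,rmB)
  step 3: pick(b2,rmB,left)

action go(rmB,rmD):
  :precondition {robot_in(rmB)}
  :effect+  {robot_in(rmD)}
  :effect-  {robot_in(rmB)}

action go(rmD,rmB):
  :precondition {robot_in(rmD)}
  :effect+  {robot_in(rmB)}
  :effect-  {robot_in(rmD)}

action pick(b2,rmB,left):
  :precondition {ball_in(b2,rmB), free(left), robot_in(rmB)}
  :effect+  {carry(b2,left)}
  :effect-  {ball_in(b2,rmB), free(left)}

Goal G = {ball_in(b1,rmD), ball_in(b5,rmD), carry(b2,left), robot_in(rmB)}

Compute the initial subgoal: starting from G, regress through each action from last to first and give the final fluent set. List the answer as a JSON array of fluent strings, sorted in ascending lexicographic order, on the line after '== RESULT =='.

Work backward from the goal:
  through step 3 (pick(b2,rmB,left)): drop {carry(b2,left)}, keep {ball_in(b1,rmD), ball_in(b5,rmD), robot_in(rmB)}, require {ball_in(b2,rmB), free(left), robot_in(rmB)}
    → {ball_in(b1,rmD), ball_in(b2,rmB), ball_in(b5,rmD), free(left), robot_in(rmB)}
  through step 2 (go(rmD,rmB)): drop {robot_in(rmB)}, keep {ball_in(b1,rmD), ball_in(b2,rmB), ball_in(b5,rmD), free(left)}, require {robot_in(rmD)}
    → {ball_in(b1,rmD), ball_in(b2,rmB), ball_in(b5,rmD), free(left), robot_in(rmD)}
  through step 1 (go(rmB,rmD)): drop {robot_in(rmD)}, keep {ball_in(b1,rmD), ball_in(b2,rmB), ball_in(b5,rmD), free(left)}, require {robot_in(rmB)}
    → {ball_in(b1,rmD), ball_in(b2,rmB), ball_in(b5,rmD), free(left), robot_in(rmB)}

== RESULT ==
["ball_in(b1,rmD)", "ball_in(b2,rmB)", "ball_in(b5,rmD)", "free(left)", "robot_in(rmB)"]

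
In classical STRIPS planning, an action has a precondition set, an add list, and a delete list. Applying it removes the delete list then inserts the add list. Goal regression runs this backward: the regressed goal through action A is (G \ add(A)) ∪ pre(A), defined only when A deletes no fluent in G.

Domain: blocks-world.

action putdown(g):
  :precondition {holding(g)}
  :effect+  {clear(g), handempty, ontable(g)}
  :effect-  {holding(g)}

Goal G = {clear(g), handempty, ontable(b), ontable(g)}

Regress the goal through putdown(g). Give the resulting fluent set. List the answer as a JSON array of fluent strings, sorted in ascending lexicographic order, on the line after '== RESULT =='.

Compute (G \ add) ∪ pre:
  G ∩ del = {}  (empty — regression defined)
  G \ add = {clear(g), handempty, ontable(b), ontable(g)} \ {clear(g), handempty, ontable(g)} = {ontable(b)}
  ∪ pre   = {ontable(b)} ∪ {holding(g)}
          = {holding(g), ontable(b)}

== RESULT ==
["holding(g)", "ontable(b)"]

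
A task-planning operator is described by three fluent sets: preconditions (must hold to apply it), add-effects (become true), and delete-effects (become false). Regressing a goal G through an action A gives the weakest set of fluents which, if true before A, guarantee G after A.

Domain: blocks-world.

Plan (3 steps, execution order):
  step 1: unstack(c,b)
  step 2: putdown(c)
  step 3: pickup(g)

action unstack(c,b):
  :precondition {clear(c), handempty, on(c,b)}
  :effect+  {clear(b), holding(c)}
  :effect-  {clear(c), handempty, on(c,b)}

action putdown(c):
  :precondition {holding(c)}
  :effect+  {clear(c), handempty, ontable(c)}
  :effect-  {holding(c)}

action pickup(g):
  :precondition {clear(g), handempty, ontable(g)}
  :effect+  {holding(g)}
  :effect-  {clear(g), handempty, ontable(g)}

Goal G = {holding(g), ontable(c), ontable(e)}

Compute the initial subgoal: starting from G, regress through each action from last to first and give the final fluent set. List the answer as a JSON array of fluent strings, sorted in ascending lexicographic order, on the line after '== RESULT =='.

Regress step by step:
  through step 3 (pickup(g)): drop {holding(g)}, keep {ontable(c), ontable(e)}, require {clear(g), handempty, ontable(g)}
    → {clear(g), handempty, ontable(c), ontable(e), ontable(g)}
  through step 2 (putdown(c)): drop {handempty, ontable(c)}, keep {clear(g), ontable(e), ontable(g)}, require {holding(c)}
    → {clear(g), holding(c), ontable(e), ontable(g)}
  through step 1 (unstack(c,b)): drop {holding(c)}, keep {clear(g), ontable(e), ontable(g)}, require {clear(c), handempty, on(c,b)}
    → {clear(c), clear(g), handempty, on(c,b), ontable(e), ontable(g)}

== RESULT ==
["clear(c)", "clear(g)", "handempty", "on(c,b)", "ontable(e)", "ontable(g)"]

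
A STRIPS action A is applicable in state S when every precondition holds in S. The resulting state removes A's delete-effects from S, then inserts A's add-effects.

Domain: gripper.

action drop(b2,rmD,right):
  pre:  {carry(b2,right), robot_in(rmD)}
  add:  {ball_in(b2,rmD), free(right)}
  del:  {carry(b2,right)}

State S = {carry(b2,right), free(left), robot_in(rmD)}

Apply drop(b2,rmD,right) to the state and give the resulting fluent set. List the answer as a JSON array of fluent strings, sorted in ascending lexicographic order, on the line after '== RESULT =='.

Compute (S \ del) ∪ add:
  pre ⊆ S: {carry(b2,right), robot_in(rmD)} ⊆ S  — applicable
  S \ del = {free(left), robot_in(rmD)}
  ∪ add   = {ball_in(b2,rmD), free(left), free(right), robot_in(rmD)}

== RESULT ==
["ball_in(b2,rmD)", "free(left)", "free(right)", "robot_in(rmD)"]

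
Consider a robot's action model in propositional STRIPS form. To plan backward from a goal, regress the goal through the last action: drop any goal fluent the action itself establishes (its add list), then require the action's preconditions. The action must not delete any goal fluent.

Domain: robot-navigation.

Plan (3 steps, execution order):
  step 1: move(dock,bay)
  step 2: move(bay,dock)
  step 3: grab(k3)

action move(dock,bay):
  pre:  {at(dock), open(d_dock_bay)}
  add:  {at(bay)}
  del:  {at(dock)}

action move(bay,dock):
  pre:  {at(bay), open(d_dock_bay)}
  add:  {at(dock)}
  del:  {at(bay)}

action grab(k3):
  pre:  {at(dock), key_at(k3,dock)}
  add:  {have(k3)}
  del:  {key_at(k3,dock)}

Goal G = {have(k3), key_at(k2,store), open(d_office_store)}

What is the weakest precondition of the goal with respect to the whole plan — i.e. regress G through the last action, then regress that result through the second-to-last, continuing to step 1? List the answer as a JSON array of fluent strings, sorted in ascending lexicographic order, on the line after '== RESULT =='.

Regress step by step:
  through step 3 (grab(k3)): drop {have(k3)}, keep {key_at(k2,store), open(d_office_store)}, require {at(dock), key_at(k3,dock)}
    → {at(dock), key_at(k2,store), key_at(k3,dock), open(d_office_store)}
  through step 2 (move(bay,dock)): drop {at(dock)}, keep {key_at(k2,store), key_at(k3,dock), open(d_office_store)}, require {at(bay), open(d_dock_bay)}
    → {at(bay), key_at(k2,store), key_at(k3,dock), open(d_dock_bay), open(d_office_store)}
  through step 1 (move(dock,bay)): drop {at(bay)}, keep {key_at(k2,store), key_at(k3,dock), open(d_dock_bay), open(d_office_store)}, require {at(dock), open(d_dock_bay)}
    → {at(dock), key_at(k2,store), key_at(k3,dock), open(d_dock_bay), open(d_office_store)}

== RESULT ==
["at(dock)", "key_at(k2,store)", "key_at(k3,dock)", "open(d_dock_bay)", "open(d_office_store)"]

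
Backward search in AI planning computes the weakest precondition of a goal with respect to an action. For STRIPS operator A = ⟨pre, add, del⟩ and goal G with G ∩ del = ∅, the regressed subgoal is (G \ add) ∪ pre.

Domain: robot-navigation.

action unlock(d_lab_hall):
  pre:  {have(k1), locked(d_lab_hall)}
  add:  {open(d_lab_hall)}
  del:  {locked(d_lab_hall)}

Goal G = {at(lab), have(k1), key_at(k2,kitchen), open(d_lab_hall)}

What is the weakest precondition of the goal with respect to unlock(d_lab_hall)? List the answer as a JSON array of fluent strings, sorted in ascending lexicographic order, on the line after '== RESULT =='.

Compute (G \ add) ∪ pre:
  G ∩ del = {}  (empty — regression defined)
  G \ add = {at(lab), have(k1), key_at(k2,kitchen), open(d_lab_hall)} \ {open(d_lab_hall)} = {at(lab), have(k1), key_at(k2,kitchen)}
  ∪ pre   = {at(lab), have(k1), key_at(k2,kitchen)} ∪ {have(k1), locked(d_lab_hall)}
          = {at(lab), have(k1), key_at(k2,kitchen), locked(d_lab_hall)}

== RESULT ==
["at(lab)", "have(k1)", "key_at(k2,kitchen)", "locked(d_lab_hall)"]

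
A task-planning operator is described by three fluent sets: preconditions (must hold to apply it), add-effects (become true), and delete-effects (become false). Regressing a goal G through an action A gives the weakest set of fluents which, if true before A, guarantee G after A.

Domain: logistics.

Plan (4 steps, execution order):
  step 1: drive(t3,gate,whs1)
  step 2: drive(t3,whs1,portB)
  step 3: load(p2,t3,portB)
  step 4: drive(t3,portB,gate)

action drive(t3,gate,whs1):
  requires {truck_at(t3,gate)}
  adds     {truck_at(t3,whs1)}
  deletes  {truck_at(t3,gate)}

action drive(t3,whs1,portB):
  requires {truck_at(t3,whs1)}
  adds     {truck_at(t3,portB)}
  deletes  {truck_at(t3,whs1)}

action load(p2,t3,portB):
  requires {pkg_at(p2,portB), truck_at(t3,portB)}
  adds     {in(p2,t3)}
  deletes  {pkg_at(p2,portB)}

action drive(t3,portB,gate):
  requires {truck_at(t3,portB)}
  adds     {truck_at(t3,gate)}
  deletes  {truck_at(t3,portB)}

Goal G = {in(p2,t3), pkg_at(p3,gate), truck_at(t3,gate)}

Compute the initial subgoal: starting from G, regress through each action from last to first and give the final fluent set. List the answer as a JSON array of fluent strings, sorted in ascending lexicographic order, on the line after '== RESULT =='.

Regress step by step:
  through step 4 (drive(t3,portB,gate)): drop {truck_at(t3,gate)}, keep {in(p2,t3), pkg_at(p3,gate)}, require {truck_at(t3,portB)}
    → {in(p2,t3), pkg_at(p3,gate), truck_at(t3,portB)}
  through step 3 (load(p2,t3,portB)): drop {in(p2,t3)}, keep {pkg_at(p3,gate), truck_at(t3,portB)}, require {pkg_at(p2,portB), truck_at(t3,portB)}
    → {pkg_at(p2,portB), pkg_at(p3,gate), truck_at(t3,portB)}
  through step 2 (drive(t3,whs1,portB)): drop {truck_at(t3,portB)}, keep {pkg_at(p2,portB), pkg_at(p3,gate)}, require {truck_at(t3,whs1)}
    → {pkg_at(p2,portB), pkg_at(p3,gate), truck_at(t3,whs1)}
  through step 1 (drive(t3,gate,whs1)): drop {truck_at(t3,whs1)}, keep {pkg_at(p2,portB), pkg_at(p3,gate)}, require {truck_at(t3,gate)}
    → {pkg_at(p2,portB), pkg_at(p3,gate), truck_at(t3,gate)}

== RESULT ==
["pkg_at(p2,portB)", "pkg_at(p3,gate)", "truck_at(t3,gate)"]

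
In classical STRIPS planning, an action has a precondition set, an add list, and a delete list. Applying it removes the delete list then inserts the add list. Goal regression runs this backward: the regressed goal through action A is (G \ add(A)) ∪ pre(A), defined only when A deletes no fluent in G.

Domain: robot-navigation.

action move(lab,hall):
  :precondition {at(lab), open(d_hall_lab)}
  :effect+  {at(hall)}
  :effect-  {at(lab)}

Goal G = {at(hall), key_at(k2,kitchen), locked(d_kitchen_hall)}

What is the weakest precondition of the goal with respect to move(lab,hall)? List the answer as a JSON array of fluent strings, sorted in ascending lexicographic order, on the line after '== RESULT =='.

Regress:
  G ∩ del = {}  (empty — regression defined)
  G \ add = {at(hall), key_at(k2,kitchen), locked(d_kitchen_hall)} \ {at(hall)} = {key_at(k2,kitchen), locked(d_kitchen_hall)}
  ∪ pre   = {key_at(k2,kitchen), locked(d_kitchen_hall)} ∪ {at(lab), open(d_hall_lab)}
          = {at(lab), key_at(k2,kitchen), locked(d_kitchen_hall), open(d_hall_lab)}

== RESULT ==
["at(lab)", "key_at(k2,kitchen)", "locked(d_kitchen_hall)", "open(d_hall_lab)"]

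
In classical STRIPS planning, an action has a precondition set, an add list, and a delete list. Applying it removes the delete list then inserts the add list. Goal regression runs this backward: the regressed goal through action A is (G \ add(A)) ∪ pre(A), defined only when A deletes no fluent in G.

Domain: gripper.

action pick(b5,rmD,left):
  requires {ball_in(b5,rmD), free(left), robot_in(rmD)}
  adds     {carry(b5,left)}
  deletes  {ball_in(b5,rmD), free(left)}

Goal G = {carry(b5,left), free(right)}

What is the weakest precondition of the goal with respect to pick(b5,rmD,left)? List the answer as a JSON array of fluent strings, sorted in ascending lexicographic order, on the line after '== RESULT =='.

Compute (G \ add) ∪ pre:
  G ∩ del = {}  (empty — regression defined)
  G \ add = {carry(b5,left), free(right)} \ {carry(b5,left)} = {free(right)}
  ∪ pre   = {free(right)} ∪ {ball_in(b5,rmD), free(left), robot_in(rmD)}
          = {ball_in(b5,rmD), free(left), free(right), robot_in(rmD)}

== RESULT ==
["ball_in(b5,rmD)", "free(left)", "free(right)", "robot_in(rmD)"]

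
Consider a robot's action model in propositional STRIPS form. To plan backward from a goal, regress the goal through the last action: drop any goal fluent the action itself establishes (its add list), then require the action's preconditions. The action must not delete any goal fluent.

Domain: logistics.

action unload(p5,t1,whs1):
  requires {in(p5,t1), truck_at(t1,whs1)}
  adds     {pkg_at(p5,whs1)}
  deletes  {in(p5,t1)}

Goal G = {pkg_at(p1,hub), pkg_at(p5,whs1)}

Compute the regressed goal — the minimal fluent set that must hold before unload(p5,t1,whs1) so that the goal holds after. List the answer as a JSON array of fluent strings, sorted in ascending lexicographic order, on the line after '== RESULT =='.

Compute (G \ add) ∪ pre:
  G ∩ del = {}  (empty — regression defined)
  G \ add = {pkg_at(p1,hub), pkg_at(p5,whs1)} \ {pkg_at(p5,whs1)} = {pkg_at(p1,hub)}
  ∪ pre   = {pkg_at(p1,hub)} ∪ {in(p5,t1), truck_at(t1,whs1)}
          = {in(p5,t1), pkg_at(p1,hub), truck_at(t1,whs1)}

== RESULT ==
["in(p5,t1)", "pkg_at(p1,hub)", "truck_at(t1,whs1)"]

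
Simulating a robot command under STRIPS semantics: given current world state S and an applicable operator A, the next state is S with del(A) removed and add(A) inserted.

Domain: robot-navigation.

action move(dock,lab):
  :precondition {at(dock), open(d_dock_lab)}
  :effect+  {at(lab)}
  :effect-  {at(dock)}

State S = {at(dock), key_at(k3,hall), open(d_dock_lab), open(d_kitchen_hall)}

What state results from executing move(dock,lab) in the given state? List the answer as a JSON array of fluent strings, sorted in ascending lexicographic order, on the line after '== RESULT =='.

Progress:
  pre ⊆ S: {at(dock), open(d_dock_lab)} ⊆ S  — applicable
  S \ del = {key_at(k3,hall), open(d_dock_lab), open(d_kitchen_hall)}
  ∪ add   = {at(lab), key_at(k3,hall), open(d_dock_lab), open(d_kitchen_hall)}

== RESULT ==
["at(lab)", "key_at(k3,hall)", "open(d_dock_lab)", "open(d_kitchen_hall)"]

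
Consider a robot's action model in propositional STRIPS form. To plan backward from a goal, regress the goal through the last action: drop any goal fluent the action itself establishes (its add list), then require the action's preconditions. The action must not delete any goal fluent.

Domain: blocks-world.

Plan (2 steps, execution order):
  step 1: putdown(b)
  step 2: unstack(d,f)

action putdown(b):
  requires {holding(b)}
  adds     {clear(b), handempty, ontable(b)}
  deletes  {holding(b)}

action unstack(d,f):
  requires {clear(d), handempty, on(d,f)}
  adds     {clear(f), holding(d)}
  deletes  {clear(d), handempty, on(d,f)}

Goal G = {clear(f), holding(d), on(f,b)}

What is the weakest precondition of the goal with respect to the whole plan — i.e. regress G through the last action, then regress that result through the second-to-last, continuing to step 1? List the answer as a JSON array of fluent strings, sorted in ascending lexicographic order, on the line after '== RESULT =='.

Regress step by step:
  through step 2 (unstack(d,f)): drop {clear(f), holding(d)}, keep {on(f,b)}, require {clear(d), handempty, on(d,f)}
    → {clear(d), handempty, on(d,f), on(f,b)}
  through step 1 (putdown(b)): drop {handempty}, keep {clear(d), on(d,f), on(f,b)}, require {holding(b)}
    → {clear(d), holding(b), on(d,f), on(f,b)}

== RESULT ==
["clear(d)", "holding(b)", "on(d,f)", "on(f,b)"]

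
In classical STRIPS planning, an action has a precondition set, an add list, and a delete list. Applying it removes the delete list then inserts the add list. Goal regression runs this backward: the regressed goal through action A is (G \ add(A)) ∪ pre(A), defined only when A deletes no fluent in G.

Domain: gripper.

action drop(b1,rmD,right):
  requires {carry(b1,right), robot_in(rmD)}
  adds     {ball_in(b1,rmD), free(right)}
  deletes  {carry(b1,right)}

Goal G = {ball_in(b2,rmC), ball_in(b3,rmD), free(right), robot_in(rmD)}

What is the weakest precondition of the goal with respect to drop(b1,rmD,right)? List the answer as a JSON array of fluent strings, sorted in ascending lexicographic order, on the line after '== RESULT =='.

Compute (G \ add) ∪ pre:
  G ∩ del = {}  (empty — regression defined)
  G \ add = {ball_in(b2,rmC), ball_in(b3,rmD), free(right), robot_in(rmD)} \ {ball_in(b1,rmD), free(right)} = {ball_in(b2,rmC), ball_in(b3,rmD), robot_in(rmD)}
  ∪ pre   = {ball_in(b2,rmC), ball_in(b3,rmD), robot_in(rmD)} ∪ {carry(b1,right), robot_in(rmD)}
          = {ball_in(b2,rmC), ball_in(b3,rmD), carry(b1,right), robot_in(rmD)}

== RESULT ==
["ball_in(b2,rmC)", "ball_in(b3,rmD)", "carry(b1,right)", "robot_in(rmD)"]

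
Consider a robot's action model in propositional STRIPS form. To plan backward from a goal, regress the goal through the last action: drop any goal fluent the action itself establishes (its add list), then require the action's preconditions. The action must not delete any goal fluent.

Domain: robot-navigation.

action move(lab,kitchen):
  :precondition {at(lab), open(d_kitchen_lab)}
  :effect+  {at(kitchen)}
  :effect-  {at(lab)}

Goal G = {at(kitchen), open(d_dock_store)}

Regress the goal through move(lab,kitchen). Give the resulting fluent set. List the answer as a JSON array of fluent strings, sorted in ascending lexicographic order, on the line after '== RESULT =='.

Regress:
  G ∩ del = {}  (empty — regression defined)
  G \ add = {at(kitchen), open(d_dock_store)} \ {at(kitchen)} = {open(d_dock_store)}
  ∪ pre   = {open(d_dock_store)} ∪ {at(lab), open(d_kitchen_lab)}
          = {at(lab), open(d_dock_store), open(d_kitchen_lab)}

== RESULT ==
["at(lab)", "open(d_dock_store)", "open(d_kitchen_lab)"]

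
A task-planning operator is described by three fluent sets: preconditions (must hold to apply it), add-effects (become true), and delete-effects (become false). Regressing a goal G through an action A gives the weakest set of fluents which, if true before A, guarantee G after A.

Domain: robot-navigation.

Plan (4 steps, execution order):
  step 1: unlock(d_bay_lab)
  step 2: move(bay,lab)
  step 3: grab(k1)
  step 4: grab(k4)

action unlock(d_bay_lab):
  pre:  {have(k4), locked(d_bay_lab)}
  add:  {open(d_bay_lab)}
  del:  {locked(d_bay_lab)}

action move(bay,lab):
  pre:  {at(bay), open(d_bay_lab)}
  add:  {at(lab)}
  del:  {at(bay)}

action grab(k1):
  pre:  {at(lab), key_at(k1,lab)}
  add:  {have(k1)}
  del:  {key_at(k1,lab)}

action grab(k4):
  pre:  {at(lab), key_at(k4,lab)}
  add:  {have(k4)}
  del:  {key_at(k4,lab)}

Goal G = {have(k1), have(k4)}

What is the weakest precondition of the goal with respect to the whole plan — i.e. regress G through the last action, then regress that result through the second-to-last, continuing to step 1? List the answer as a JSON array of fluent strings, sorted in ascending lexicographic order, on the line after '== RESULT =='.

Work backward from the goal:
  through step 4 (grab(k4)): drop {have(k4)}, keep {have(k1)}, require {at(lab), key_at(k4,lab)}
    → {at(lab), have(k1), key_at(k4,lab)}
  through step 3 (grab(k1)): drop {have(k1)}, keep {at(lab), key_at(k4,lab)}, require {at(lab), key_at(k1,lab)}
    → {at(lab), key_at(k1,lab), key_at(k4,lab)}
  through step 2 (move(bay,lab)): drop {at(lab)}, keep {key_at(k1,lab), key_at(k4,lab)}, require {at(bay), open(d_bay_lab)}
    → {at(bay), key_at(k1,lab), key_at(k4,lab), open(d_bay_lab)}
  through step 1 (unlock(d_bay_lab)): drop {open(d_bay_lab)}, keep {at(bay), key_at(k1,lab), key_at(k4,lab)}, require {have(k4), locked(d_bay_lab)}
    → {at(bay), have(k4), key_at(k1,lab), key_at(k4,lab), locked(d_bay_lab)}

== RESULT ==
["at(bay)", "have(k4)", "key_at(k1,lab)", "key_at(k4,lab)", "locked(d_bay_lab)"]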